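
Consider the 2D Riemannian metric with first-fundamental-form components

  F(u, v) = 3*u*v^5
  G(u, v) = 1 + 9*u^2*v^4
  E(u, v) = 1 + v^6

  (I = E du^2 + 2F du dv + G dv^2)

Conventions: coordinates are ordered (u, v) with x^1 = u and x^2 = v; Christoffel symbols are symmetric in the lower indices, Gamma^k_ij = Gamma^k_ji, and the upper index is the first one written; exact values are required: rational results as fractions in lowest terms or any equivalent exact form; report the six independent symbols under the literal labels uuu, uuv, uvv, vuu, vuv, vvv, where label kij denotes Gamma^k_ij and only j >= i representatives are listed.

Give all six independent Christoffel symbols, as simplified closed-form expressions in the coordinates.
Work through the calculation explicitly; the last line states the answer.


E = 1 + v^6; F = 3*u*v^5; G = 1 + 9*u^2*v^4
Gamma^k_ij = (1/2) g^{kl} (d_i g_jl + d_j g_il - d_l g_ij), with g^inv = (1/(EG-F^2)) [[G, -F], [-F, E]]
first partials: E_u = 0, E_v = 6*v^5, F_u = 3*v^5, F_v = 15*u*v^4, G_u = 18*u*v^4, G_v = 36*u^2*v^3
D = EG - F^2 = 1 + v^6 + 9*u^2*v^4
expanded: Gamma^u_uu = (G E_u - 2F F_u + F E_v)/(2D), Gamma^u_uv = (G E_v - F G_u)/(2D), Gamma^u_vv = (2G F_v - G G_u - F G_v)/(2D), Gamma^v_uu = (2E F_u - E E_v - F E_u)/(2D), Gamma^v_uv = (E G_u - F E_v)/(2D), Gamma^v_vv = (E G_v - 2F F_v + F G_u)/(2D); substitute and cancel common factors

Answer: Gamma_uuu = 0, Gamma_uuv = 3*v^5/(9*u^2*v^4 + v^6 + 1), Gamma_uvv = 6*u*v^4/(9*u^2*v^4 + v^6 + 1), Gamma_vuu = 0, Gamma_vuv = 9*u*v^4/(9*u^2*v^4 + v^6 + 1), Gamma_vvv = 18*u^2*v^3/(9*u^2*v^4 + v^6 + 1)


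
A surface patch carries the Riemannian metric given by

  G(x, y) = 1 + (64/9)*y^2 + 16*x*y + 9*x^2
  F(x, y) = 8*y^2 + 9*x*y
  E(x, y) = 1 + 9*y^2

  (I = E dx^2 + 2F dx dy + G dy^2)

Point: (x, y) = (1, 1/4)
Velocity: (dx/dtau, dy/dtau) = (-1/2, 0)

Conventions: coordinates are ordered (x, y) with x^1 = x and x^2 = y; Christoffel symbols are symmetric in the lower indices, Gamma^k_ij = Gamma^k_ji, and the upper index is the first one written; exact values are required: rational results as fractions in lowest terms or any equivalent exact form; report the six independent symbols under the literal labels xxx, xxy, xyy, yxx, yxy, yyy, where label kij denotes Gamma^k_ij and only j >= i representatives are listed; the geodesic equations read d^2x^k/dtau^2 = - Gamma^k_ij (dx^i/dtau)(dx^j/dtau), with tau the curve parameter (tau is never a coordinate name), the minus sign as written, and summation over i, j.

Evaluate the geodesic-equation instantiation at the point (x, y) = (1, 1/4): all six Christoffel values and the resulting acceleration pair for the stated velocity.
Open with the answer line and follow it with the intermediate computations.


Answer: Gamma_xxx = 0, Gamma_xxy = 324/2161, Gamma_xyy = 288/2161, Gamma_yxx = 0, Gamma_yxy = 1584/2161, Gamma_yyy = 1408/2161; accelerations (d^2x/dtau^2, d^2y/dtau^2) = (0, 0)

E = 25/16, F = 11/4, G = 130/9 at the point
E_x = 0, E_y = 9/2, F_x = 9/4, F_y = 13, G_x = 22, G_y = 176/9
EG - F^2 = 2161/144;  g^inv = (144/2161) * [[130/9, -11/4], [-11/4, 25/16]]
first-kind symbols [ij,l] = (1/2)(d_i g_jl + d_j g_il - d_l g_ij): [xx,x] = E_x/2 = 0, [xx,y] = F_x - E_y/2 = 0, [xy,x] = E_y/2 = 9/4, [xy,y] = G_x/2 = 11, [yy,x] = F_y - G_x/2 = 2, [yy,y] = G_y/2 = 88/9
Gamma^x_ij = (G*[ij,x] - F*[ij,y])/(EG - F^2), Gamma^y_ij = (E*[ij,y] - F*[ij,x])/(EG - F^2)
Gamma_xxx = 0, Gamma_xxy = 324/2161, Gamma_xyy = 288/2161, Gamma_yxx = 0, Gamma_yxy = 1584/2161, Gamma_yyy = 1408/2161
d^2x/dtau^2 = -(Gamma_xxx*(-1/2)^2 + 2*Gamma_xxy*(-1/2)*(0) + Gamma_xyy*(0)^2) = 0
d^2y/dtau^2 = -(Gamma_yxx*(-1/2)^2 + 2*Gamma_yxy*(-1/2)*(0) + Gamma_yyy*(0)^2) = 0


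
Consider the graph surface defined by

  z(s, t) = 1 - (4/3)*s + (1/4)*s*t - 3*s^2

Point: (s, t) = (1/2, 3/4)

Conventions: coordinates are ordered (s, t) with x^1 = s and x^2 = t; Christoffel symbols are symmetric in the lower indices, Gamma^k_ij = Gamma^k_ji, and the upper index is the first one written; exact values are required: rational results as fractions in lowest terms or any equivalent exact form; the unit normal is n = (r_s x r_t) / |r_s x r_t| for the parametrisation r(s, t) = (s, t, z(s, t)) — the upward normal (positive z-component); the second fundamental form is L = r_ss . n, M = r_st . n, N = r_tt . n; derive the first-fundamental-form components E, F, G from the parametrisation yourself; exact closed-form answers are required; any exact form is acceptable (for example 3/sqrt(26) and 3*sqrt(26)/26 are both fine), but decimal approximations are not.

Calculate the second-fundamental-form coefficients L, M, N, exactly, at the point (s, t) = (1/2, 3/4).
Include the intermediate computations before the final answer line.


z_s = -199/48, z_t = 1/8, z_ss = -6, z_st = 1/4, z_tt = 0
E = 41905/2304, F = -199/384, G = 65/64; answer radicand W^2 = 41941/2304
unnormalised second-form numerators: l = -6, m = 1/4, n = 0; L = l/sqrt(41941/2304), and similarly M = m/sqrt(W^2), N = n/sqrt(W^2)

Answer: L = -288*sqrt(41941)/41941, M = 12*sqrt(41941)/41941, N = 0


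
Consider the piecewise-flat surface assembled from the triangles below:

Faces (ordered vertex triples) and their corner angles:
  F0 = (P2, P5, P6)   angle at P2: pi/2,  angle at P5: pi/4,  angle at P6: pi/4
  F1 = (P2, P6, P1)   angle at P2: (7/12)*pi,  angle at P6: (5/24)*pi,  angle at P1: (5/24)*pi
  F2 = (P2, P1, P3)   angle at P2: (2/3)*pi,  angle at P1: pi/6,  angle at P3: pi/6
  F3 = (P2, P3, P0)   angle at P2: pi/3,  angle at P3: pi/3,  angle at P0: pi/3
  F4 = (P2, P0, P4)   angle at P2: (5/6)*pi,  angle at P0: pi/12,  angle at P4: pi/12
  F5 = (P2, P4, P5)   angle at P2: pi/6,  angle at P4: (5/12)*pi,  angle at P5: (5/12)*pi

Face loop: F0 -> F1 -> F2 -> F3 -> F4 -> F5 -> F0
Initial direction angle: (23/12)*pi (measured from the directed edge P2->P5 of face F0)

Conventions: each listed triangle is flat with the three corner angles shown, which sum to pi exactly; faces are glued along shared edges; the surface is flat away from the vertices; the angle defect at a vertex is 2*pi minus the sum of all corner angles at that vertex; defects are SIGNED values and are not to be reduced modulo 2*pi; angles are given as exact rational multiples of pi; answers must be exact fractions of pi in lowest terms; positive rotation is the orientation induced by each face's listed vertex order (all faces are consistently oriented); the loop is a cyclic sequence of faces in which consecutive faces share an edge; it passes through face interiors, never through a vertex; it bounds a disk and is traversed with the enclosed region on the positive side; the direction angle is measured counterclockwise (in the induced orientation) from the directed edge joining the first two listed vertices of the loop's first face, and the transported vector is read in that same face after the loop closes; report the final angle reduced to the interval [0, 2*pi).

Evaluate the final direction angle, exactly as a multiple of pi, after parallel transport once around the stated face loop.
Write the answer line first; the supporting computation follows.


Answer: final direction angle = (5/6)*pi

enclosed vertex P2: corner angles sum to (37/12)*pi, defect = 2*pi - (37/12)*pi = (-13/12)*pi
the rotation equals the total enclosed defect, so the final angle is initial + defects (mod 2*pi)
final angle = (23/12)*pi - (13/12)*pi = (5/6)*pi (mod 2*pi)


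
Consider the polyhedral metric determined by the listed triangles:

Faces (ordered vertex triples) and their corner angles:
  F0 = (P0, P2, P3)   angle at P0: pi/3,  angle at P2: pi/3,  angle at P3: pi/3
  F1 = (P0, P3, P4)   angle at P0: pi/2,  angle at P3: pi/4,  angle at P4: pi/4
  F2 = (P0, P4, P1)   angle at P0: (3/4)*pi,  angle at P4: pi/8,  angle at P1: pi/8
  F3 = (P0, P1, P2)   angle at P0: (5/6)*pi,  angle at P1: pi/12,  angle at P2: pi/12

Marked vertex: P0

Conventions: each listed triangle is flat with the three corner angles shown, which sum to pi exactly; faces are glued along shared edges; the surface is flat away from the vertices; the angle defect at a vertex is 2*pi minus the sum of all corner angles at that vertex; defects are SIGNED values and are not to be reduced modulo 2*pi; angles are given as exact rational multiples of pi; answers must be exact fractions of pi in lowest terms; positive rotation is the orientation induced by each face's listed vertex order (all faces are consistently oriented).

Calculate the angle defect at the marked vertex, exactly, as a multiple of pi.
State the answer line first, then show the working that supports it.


Answer: defect(P0) = (-5/12)*pi

Sum of corner angles at P0: (29/12)*pi
defect = 2*pi - (29/12)*pi


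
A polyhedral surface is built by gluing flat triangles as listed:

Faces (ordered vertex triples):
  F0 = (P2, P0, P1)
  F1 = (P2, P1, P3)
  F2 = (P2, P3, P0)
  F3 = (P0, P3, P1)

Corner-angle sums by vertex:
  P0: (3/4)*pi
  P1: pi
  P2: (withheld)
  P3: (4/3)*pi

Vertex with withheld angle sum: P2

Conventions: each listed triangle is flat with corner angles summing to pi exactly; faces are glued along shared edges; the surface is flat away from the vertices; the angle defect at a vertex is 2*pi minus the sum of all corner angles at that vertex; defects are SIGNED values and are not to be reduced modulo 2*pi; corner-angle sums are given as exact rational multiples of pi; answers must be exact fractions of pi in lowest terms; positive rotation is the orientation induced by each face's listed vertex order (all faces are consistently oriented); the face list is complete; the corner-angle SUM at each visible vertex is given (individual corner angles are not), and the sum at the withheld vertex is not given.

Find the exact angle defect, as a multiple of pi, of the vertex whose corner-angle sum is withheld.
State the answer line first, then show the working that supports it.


Answer: defect(P2) = (13/12)*pi

V = 4, E = 6, F = 4; chi = V - E + F = 2
Gauss-Bonnet: total defect = 2*pi*chi = 4*pi; visible defects sum to (35/12)*pi


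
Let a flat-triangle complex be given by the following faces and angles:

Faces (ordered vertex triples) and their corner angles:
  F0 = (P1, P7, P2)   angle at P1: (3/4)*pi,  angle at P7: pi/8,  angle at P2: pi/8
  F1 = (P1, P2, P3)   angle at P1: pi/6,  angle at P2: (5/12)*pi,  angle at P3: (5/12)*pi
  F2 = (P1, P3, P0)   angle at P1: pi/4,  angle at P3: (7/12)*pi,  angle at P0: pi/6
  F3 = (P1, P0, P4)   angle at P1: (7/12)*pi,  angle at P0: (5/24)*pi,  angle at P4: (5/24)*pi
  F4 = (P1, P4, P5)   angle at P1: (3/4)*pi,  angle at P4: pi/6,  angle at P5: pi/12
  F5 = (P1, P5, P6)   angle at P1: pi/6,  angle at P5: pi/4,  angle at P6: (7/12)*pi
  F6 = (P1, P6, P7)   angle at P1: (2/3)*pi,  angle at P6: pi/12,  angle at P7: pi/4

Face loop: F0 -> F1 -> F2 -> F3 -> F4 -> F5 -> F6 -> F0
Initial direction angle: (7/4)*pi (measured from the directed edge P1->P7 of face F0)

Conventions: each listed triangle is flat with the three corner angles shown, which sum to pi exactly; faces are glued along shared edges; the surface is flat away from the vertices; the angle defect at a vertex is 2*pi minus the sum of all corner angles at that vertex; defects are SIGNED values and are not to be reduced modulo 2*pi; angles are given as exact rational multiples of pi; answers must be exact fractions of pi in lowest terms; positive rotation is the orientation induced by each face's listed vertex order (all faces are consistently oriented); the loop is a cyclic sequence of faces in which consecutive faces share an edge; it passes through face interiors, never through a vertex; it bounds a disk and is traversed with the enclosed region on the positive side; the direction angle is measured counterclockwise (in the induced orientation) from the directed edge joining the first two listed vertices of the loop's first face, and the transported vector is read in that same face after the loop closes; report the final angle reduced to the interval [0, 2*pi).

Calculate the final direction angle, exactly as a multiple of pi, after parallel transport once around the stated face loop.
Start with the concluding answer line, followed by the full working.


Answer: final direction angle = (5/12)*pi

enclosed vertex P1: corner angles sum to (10/3)*pi, defect = 2*pi - (10/3)*pi = (-4/3)*pi
final direction = starting direction + enclosed defect total, reduced mod 2*pi (induced orientation)
final angle = (7/4)*pi - (4/3)*pi = (5/12)*pi (mod 2*pi)


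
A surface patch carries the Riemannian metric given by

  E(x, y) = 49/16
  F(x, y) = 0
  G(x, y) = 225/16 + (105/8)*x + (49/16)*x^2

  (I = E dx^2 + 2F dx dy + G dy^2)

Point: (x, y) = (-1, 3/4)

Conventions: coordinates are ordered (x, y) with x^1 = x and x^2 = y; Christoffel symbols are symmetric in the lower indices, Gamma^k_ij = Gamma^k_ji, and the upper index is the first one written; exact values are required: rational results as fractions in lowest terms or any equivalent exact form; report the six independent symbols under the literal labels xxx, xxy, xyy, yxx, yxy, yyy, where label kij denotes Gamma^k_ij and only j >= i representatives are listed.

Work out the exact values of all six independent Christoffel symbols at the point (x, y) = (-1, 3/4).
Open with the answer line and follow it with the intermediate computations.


Answer: Gamma_xxx = 0, Gamma_xxy = 0, Gamma_xyy = -8/7, Gamma_yxx = 0, Gamma_yxy = 7/8, Gamma_yyy = 0

E = 49/16, F = 0, G = 4 at the point
E_x = 0, E_y = 0, F_x = 0, F_y = 0, G_x = 7, G_y = 0
EG - F^2 = 49/4;  g^inv = (4/49) * [[4, 0], [0, 49/16]]
first-kind symbols [ij,l] = (1/2)(d_i g_jl + d_j g_il - d_l g_ij): [xx,x] = E_x/2 = 0, [xx,y] = F_x - E_y/2 = 0, [xy,x] = E_y/2 = 0, [xy,y] = G_x/2 = 7/2, [yy,x] = F_y - G_x/2 = -7/2, [yy,y] = G_y/2 = 0
Gamma^x_ij = (G*[ij,x] - F*[ij,y])/(EG - F^2), Gamma^y_ij = (E*[ij,y] - F*[ij,x])/(EG - F^2)


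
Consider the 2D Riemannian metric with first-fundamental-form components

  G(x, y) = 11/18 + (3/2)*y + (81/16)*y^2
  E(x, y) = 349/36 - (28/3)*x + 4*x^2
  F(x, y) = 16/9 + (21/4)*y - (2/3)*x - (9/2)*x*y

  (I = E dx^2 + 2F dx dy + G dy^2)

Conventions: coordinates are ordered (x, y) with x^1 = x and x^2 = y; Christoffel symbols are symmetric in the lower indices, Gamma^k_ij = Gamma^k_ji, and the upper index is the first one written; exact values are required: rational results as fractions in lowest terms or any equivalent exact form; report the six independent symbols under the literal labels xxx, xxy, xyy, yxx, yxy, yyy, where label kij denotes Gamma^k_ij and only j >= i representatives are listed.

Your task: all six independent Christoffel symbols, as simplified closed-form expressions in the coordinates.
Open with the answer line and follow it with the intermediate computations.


Answer: Gamma_xxx = (1152*x + 2592*y - 960)/(1152*x^2 + 5184*x*y - 1920*x + 12393*y^2 - 2376*y + 1592), Gamma_xxy = 0, Gamma_xyy = (-1296*x - 2916*y + 1080)/(1152*x^2 + 5184*x*y - 1920*x + 12393*y^2 - 2376*y + 1592), Gamma_yxx = (-2304*x - 11016*y + 1056)/(1152*x^2 + 5184*x*y - 1920*x + 12393*y^2 - 2376*y + 1592), Gamma_yxy = 0, Gamma_yyy = (2592*x + 12393*y - 1188)/(1152*x^2 + 5184*x*y - 1920*x + 12393*y^2 - 2376*y + 1592)

E = 349/36 - (28/3)*x + 4*x^2; F = 16/9 + (21/4)*y - (2/3)*x - (9/2)*x*y; G = 11/18 + (3/2)*y + (81/16)*y^2
Gamma^k_ij = (1/2) g^{kl} (d_i g_jl + d_j g_il - d_l g_ij), with g^inv = (1/(EG-F^2)) [[G, -F], [-F, E]]
first partials: E_x = -28/3 + 8*x, E_y = 0, F_x = -2/3 - (9/2)*y, F_y = 21/4 - (9/2)*x, G_x = 0, G_y = 3/2 + (81/8)*y
D = EG - F^2 = 199/72 - (33/8)*y - (10/3)*x + (1377/64)*y^2 + 9*x*y + 2*x^2
expanded: Gamma^x_xx = (G E_x - 2F F_x + F E_y)/(2D), Gamma^x_xy = (G E_y - F G_x)/(2D), Gamma^x_yy = (2G F_y - G G_x - F G_y)/(2D), Gamma^y_xx = (2E F_x - E E_y - F E_x)/(2D), Gamma^y_xy = (E G_x - F E_y)/(2D), Gamma^y_yy = (E G_y - 2F F_y + F G_x)/(2D); substitute and cancel common factors


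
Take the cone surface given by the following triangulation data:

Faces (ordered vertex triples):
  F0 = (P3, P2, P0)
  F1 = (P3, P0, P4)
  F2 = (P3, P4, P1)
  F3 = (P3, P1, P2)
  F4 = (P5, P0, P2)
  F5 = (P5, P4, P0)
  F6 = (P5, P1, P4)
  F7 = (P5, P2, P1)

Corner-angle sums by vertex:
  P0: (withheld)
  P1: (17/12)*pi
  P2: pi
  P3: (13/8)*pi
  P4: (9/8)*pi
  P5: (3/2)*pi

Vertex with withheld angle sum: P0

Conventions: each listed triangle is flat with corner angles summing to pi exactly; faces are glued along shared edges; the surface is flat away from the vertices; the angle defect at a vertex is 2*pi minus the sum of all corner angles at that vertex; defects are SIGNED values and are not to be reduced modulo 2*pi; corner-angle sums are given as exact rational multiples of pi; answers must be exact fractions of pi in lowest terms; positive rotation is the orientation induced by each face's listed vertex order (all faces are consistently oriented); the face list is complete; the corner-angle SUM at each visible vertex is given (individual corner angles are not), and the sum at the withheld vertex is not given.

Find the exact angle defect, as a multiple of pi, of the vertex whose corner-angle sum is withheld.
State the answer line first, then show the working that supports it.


Answer: defect(P0) = (2/3)*pi

V = 6, E = 12, F = 8; chi = V - E + F = 2
Gauss-Bonnet: total defect = 2*pi*chi = 4*pi; visible defects sum to (10/3)*pi


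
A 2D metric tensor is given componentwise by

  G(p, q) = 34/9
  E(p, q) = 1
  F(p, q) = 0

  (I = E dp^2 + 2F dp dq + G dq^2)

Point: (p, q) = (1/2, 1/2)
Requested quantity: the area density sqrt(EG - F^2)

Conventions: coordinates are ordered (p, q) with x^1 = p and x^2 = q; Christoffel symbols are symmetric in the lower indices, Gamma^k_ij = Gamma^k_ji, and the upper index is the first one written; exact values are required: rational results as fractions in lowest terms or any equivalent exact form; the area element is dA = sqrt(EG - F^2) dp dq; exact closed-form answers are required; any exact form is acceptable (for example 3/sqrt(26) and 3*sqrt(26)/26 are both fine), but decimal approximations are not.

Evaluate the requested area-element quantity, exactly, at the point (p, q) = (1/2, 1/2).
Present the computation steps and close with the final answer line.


E = 1, F = 0, G = 34/9; EG - F^2 = 34/9

Answer: sqrt(EG - F^2) = sqrt(34)/3


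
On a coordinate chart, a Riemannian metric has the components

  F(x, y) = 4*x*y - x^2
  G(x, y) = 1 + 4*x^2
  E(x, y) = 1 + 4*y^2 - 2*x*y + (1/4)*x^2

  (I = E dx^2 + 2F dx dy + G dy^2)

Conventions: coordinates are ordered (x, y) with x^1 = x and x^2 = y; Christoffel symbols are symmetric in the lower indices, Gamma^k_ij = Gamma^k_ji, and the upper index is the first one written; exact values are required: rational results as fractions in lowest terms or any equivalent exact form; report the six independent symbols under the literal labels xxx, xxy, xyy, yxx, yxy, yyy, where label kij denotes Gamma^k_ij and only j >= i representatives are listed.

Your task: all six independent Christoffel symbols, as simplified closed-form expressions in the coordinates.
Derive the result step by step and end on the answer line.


E = 1 + 4*y^2 - 2*x*y + (1/4)*x^2; F = 4*x*y - x^2; G = 1 + 4*x^2
Gamma^k_ij = (1/2) g^{kl} (d_i g_jl + d_j g_il - d_l g_ij), with g^inv = (1/(EG-F^2)) [[G, -F], [-F, E]]
first partials: E_x = -2*y + (1/2)*x, E_y = 8*y - 2*x, F_x = 4*y - 2*x, F_y = 4*x, G_x = 8*x, G_y = 0
D = EG - F^2 = 1 + 4*y^2 - 2*x*y + (17/4)*x^2
expanded: Gamma^x_xx = (G E_x - 2F F_x + F E_y)/(2D), Gamma^x_xy = (G E_y - F G_x)/(2D), Gamma^x_yy = (2G F_y - G G_x - F G_y)/(2D), Gamma^y_xx = (2E F_x - E E_y - F E_x)/(2D), Gamma^y_xy = (E G_x - F E_y)/(2D), Gamma^y_yy = (E G_y - 2F F_y + F G_x)/(2D); substitute and cancel common factors

Answer: Gamma_xxx = (x - 4*y)/(17*x^2 - 8*x*y + 16*y^2 + 4), Gamma_xxy = (-4*x + 16*y)/(17*x^2 - 8*x*y + 16*y^2 + 4), Gamma_xyy = 0, Gamma_yxx = -4*x/(17*x^2 - 8*x*y + 16*y^2 + 4), Gamma_yxy = 16*x/(17*x^2 - 8*x*y + 16*y^2 + 4), Gamma_yyy = 0


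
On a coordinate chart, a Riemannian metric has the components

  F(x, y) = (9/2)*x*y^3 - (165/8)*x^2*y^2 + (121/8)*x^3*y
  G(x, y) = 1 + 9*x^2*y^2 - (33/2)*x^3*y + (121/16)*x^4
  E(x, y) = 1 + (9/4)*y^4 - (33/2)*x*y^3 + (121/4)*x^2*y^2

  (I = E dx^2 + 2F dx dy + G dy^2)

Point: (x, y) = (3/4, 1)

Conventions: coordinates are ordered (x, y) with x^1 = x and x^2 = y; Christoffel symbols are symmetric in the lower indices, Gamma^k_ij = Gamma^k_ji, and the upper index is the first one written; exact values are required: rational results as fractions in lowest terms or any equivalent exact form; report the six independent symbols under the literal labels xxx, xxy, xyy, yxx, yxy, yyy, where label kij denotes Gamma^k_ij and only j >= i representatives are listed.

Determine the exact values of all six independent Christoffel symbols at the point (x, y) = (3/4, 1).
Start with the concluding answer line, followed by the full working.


Answer: Gamma_xxx = 59136/34345, Gamma_xxy = 12096/34345, Gamma_xyy = -24192/34345, Gamma_yxx = -3168/6869, Gamma_yxy = -648/6869, Gamma_yyy = 1296/6869

E = 505/64, F = -945/512, G = 6121/4096 at the point
E_x = 231/8, E_y = 189/32, F_x = -117/128, F_y = -3429/512, G_x = -405/256, G_y = 405/128
EG - F^2 = 34345/4096;  g^inv = (4096/34345) * [[6121/4096, 945/512], [945/512, 505/64]]
first-kind symbols [ij,l] = (1/2)(d_i g_jl + d_j g_il - d_l g_ij): [xx,x] = E_x/2 = 231/16, [xx,y] = F_x - E_y/2 = -495/128, [xy,x] = E_y/2 = 189/64, [xy,y] = G_x/2 = -405/512, [yy,x] = F_y - G_x/2 = -189/32, [yy,y] = G_y/2 = 405/256
Gamma^x_ij = (G*[ij,x] - F*[ij,y])/(EG - F^2), Gamma^y_ij = (E*[ij,y] - F*[ij,x])/(EG - F^2)


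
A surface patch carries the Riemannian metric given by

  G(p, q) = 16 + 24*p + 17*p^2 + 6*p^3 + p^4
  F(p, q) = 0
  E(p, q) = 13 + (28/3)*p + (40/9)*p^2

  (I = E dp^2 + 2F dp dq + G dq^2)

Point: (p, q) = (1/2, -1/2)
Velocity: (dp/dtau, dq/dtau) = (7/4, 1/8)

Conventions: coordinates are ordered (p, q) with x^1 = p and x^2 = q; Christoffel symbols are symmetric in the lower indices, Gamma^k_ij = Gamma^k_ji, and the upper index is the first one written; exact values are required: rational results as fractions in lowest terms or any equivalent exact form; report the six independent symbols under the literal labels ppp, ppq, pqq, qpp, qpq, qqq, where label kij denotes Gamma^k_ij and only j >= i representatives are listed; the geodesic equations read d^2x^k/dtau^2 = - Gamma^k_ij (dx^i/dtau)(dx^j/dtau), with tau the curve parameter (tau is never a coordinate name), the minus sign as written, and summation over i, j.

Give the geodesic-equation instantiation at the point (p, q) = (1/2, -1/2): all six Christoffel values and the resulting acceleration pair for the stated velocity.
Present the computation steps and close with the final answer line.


E = 169/9, F = 0, G = 529/16 at the point
E_p = 124/9, E_q = 0, F_p = 0, F_q = 0, G_p = 46, G_q = 0
EG - F^2 = 89401/144;  g^inv = (144/89401) * [[529/16, 0], [0, 169/9]]
first-kind symbols [ij,l] = (1/2)(d_i g_jl + d_j g_il - d_l g_ij): [pp,p] = E_p/2 = 62/9, [pp,q] = F_p - E_q/2 = 0, [pq,p] = E_q/2 = 0, [pq,q] = G_p/2 = 23, [qq,p] = F_q - G_p/2 = -23, [qq,q] = G_q/2 = 0
Gamma^p_ij = (G*[ij,p] - F*[ij,q])/(EG - F^2), Gamma^q_ij = (E*[ij,q] - F*[ij,p])/(EG - F^2)
Gamma_ppp = 62/169, Gamma_ppq = 0, Gamma_pqq = -207/169, Gamma_qpp = 0, Gamma_qpq = 16/23, Gamma_qqq = 0
d^2p/dtau^2 = -(Gamma_ppp*(7/4)^2 + 2*Gamma_ppq*(7/4)*(1/8) + Gamma_pqq*(1/8)^2) = -11945/10816
d^2q/dtau^2 = -(Gamma_qpp*(7/4)^2 + 2*Gamma_qpq*(7/4)*(1/8) + Gamma_qqq*(1/8)^2) = -7/23

Answer: Gamma_ppp = 62/169, Gamma_ppq = 0, Gamma_pqq = -207/169, Gamma_qpp = 0, Gamma_qpq = 16/23, Gamma_qqq = 0; accelerations (d^2p/dtau^2, d^2q/dtau^2) = (-11945/10816, -7/23)


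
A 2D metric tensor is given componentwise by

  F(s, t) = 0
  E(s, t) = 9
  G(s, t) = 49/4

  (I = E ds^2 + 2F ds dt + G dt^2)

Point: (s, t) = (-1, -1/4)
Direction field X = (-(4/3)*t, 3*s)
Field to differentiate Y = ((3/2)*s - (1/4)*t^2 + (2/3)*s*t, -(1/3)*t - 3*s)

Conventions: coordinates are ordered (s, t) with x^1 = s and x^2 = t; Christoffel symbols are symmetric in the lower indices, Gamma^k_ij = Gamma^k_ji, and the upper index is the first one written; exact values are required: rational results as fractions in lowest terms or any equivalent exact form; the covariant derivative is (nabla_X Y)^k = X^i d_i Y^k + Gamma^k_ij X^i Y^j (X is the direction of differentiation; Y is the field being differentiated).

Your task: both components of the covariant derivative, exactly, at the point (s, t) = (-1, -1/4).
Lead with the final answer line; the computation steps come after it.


Answer: (nabla_X Y)^s = 149/72, (nabla_X Y)^t = 0

E = 9, F = 0, G = 49/4 at the point
E_s = 0, E_t = 0, F_s = 0, F_t = 0, G_s = 0, G_t = 0
EG - F^2 = 441/4;  g^inv = (4/441) * [[49/4, 0], [0, 9]]
first-kind symbols [ij,l] = (1/2)(d_i g_jl + d_j g_il - d_l g_ij): [ss,s] = E_s/2 = 0, [ss,t] = F_s - E_t/2 = 0, [st,s] = E_t/2 = 0, [st,t] = G_s/2 = 0, [tt,s] = F_t - G_s/2 = 0, [tt,t] = G_t/2 = 0
Gamma^s_ij = (G*[ij,s] - F*[ij,t])/(EG - F^2), Gamma^t_ij = (E*[ij,t] - F*[ij,s])/(EG - F^2)
Gamma_sss = 0, Gamma_sst = 0, Gamma_stt = 0, Gamma_tss = 0, Gamma_tst = 0, Gamma_ttt = 0
X = (1/3, -3), Y = (-259/192, 37/12) at the point


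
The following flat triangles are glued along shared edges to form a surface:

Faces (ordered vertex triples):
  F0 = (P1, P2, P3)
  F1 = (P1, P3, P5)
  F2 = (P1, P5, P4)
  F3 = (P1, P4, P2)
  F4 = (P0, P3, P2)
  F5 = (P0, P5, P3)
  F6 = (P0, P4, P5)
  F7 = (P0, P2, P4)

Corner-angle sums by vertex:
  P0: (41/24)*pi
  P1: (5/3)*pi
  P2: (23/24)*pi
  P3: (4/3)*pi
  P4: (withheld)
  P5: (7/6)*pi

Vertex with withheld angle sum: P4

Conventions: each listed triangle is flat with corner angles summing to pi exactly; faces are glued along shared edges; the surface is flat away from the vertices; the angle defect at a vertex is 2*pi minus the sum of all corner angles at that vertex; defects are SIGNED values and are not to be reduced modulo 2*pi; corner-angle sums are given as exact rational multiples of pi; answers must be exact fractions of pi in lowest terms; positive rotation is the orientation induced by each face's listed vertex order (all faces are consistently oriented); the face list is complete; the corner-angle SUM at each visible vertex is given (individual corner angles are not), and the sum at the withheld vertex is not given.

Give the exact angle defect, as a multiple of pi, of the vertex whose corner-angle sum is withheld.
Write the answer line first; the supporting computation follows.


Answer: defect(P4) = (5/6)*pi

V = 6, E = 12, F = 8; chi = V - E + F = 2
Gauss-Bonnet: total defect = 2*pi*chi = 4*pi; visible defects sum to (19/6)*pi


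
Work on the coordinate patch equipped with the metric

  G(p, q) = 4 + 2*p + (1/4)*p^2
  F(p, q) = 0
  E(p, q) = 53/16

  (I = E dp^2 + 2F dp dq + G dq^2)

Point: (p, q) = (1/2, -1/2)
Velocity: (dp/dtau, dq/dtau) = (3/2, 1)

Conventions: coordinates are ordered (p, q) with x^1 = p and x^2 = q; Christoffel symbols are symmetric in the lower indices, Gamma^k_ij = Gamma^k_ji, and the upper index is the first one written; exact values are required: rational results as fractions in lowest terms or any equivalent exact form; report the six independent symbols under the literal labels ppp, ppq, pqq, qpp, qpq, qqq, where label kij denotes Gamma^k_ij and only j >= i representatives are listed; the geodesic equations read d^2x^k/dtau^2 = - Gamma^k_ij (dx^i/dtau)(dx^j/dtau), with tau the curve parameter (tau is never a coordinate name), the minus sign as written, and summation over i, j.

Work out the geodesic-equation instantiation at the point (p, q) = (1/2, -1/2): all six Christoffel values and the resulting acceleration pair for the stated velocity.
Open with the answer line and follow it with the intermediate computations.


Answer: Gamma_ppp = 0, Gamma_ppq = 0, Gamma_pqq = -18/53, Gamma_qpp = 0, Gamma_qpq = 2/9, Gamma_qqq = 0; accelerations (d^2p/dtau^2, d^2q/dtau^2) = (18/53, -2/3)

E = 53/16, F = 0, G = 81/16 at the point
E_p = 0, E_q = 0, F_p = 0, F_q = 0, G_p = 9/4, G_q = 0
EG - F^2 = 4293/256;  g^inv = (256/4293) * [[81/16, 0], [0, 53/16]]
first-kind symbols [ij,l] = (1/2)(d_i g_jl + d_j g_il - d_l g_ij): [pp,p] = E_p/2 = 0, [pp,q] = F_p - E_q/2 = 0, [pq,p] = E_q/2 = 0, [pq,q] = G_p/2 = 9/8, [qq,p] = F_q - G_p/2 = -9/8, [qq,q] = G_q/2 = 0
Gamma^p_ij = (G*[ij,p] - F*[ij,q])/(EG - F^2), Gamma^q_ij = (E*[ij,q] - F*[ij,p])/(EG - F^2)
Gamma_ppp = 0, Gamma_ppq = 0, Gamma_pqq = -18/53, Gamma_qpp = 0, Gamma_qpq = 2/9, Gamma_qqq = 0
d^2p/dtau^2 = -(Gamma_ppp*(3/2)^2 + 2*Gamma_ppq*(3/2)*(1) + Gamma_pqq*(1)^2) = 18/53
d^2q/dtau^2 = -(Gamma_qpp*(3/2)^2 + 2*Gamma_qpq*(3/2)*(1) + Gamma_qqq*(1)^2) = -2/3


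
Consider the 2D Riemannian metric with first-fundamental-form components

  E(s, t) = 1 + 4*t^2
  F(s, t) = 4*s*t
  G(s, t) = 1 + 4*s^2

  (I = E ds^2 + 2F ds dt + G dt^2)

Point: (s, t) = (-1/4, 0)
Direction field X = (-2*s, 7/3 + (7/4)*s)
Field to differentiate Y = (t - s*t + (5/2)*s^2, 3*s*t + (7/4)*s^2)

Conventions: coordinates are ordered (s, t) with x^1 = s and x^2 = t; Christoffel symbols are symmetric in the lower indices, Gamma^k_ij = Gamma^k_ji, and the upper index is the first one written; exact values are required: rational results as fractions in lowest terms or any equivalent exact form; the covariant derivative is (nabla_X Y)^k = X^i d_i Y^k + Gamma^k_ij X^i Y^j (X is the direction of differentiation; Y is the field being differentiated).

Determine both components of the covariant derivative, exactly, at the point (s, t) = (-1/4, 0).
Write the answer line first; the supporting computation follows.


Answer: (nabla_X Y)^s = 335/192, (nabla_X Y)^t = -4109/1920

E = 1, F = 0, G = 5/4 at the point
E_s = 0, E_t = 0, F_s = 0, F_t = -1, G_s = -2, G_t = 0
EG - F^2 = 5/4;  g^inv = (4/5) * [[5/4, 0], [0, 1]]
first-kind symbols [ij,l] = (1/2)(d_i g_jl + d_j g_il - d_l g_ij): [ss,s] = E_s/2 = 0, [ss,t] = F_s - E_t/2 = 0, [st,s] = E_t/2 = 0, [st,t] = G_s/2 = -1, [tt,s] = F_t - G_s/2 = 0, [tt,t] = G_t/2 = 0
Gamma^s_ij = (G*[ij,s] - F*[ij,t])/(EG - F^2), Gamma^t_ij = (E*[ij,t] - F*[ij,s])/(EG - F^2)
Gamma_sss = 0, Gamma_sst = 0, Gamma_stt = 0, Gamma_tss = 0, Gamma_tst = -4/5, Gamma_ttt = 0
X = (1/2, 91/48), Y = (5/32, 7/64) at the point


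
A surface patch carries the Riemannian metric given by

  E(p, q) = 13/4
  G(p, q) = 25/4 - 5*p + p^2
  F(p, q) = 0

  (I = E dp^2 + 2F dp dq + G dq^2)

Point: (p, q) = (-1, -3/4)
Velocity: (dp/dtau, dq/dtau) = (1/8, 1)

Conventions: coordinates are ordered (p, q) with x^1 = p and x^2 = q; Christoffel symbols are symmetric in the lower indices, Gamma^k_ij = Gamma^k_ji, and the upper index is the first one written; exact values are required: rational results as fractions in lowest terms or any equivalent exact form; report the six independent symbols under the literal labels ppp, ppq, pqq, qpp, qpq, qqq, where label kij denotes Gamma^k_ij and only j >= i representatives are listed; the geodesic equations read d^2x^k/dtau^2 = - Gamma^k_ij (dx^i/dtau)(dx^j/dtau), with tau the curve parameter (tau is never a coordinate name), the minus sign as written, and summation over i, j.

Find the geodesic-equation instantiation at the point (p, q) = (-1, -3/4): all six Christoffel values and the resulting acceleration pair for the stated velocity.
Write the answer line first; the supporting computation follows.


Answer: Gamma_ppp = 0, Gamma_ppq = 0, Gamma_pqq = 14/13, Gamma_qpp = 0, Gamma_qpq = -2/7, Gamma_qqq = 0; accelerations (d^2p/dtau^2, d^2q/dtau^2) = (-14/13, 1/14)

E = 13/4, F = 0, G = 49/4 at the point
E_p = 0, E_q = 0, F_p = 0, F_q = 0, G_p = -7, G_q = 0
EG - F^2 = 637/16;  g^inv = (16/637) * [[49/4, 0], [0, 13/4]]
first-kind symbols [ij,l] = (1/2)(d_i g_jl + d_j g_il - d_l g_ij): [pp,p] = E_p/2 = 0, [pp,q] = F_p - E_q/2 = 0, [pq,p] = E_q/2 = 0, [pq,q] = G_p/2 = -7/2, [qq,p] = F_q - G_p/2 = 7/2, [qq,q] = G_q/2 = 0
Gamma^p_ij = (G*[ij,p] - F*[ij,q])/(EG - F^2), Gamma^q_ij = (E*[ij,q] - F*[ij,p])/(EG - F^2)
Gamma_ppp = 0, Gamma_ppq = 0, Gamma_pqq = 14/13, Gamma_qpp = 0, Gamma_qpq = -2/7, Gamma_qqq = 0
d^2p/dtau^2 = -(Gamma_ppp*(1/8)^2 + 2*Gamma_ppq*(1/8)*(1) + Gamma_pqq*(1)^2) = -14/13
d^2q/dtau^2 = -(Gamma_qpp*(1/8)^2 + 2*Gamma_qpq*(1/8)*(1) + Gamma_qqq*(1)^2) = 1/14


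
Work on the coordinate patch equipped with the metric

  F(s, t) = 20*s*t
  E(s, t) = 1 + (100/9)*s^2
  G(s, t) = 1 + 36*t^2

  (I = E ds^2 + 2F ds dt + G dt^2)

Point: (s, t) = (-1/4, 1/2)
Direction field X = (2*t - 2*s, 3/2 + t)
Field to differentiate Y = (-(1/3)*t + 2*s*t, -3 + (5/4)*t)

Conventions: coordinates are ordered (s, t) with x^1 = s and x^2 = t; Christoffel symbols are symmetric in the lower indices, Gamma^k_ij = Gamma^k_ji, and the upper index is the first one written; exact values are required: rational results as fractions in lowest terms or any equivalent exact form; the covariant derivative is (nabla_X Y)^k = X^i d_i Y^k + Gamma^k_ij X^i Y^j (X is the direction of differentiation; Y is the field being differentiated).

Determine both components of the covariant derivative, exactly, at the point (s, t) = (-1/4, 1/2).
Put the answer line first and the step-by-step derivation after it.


Answer: (nabla_X Y)^s = 512/231, (nabla_X Y)^t = -4681/770

E = 61/36, F = -5/2, G = 10 at the point
E_s = -50/9, E_t = 0, F_s = 10, F_t = -5, G_s = 0, G_t = 36
EG - F^2 = 385/36;  g^inv = (36/385) * [[10, 5/2], [5/2, 61/36]]
first-kind symbols [ij,l] = (1/2)(d_i g_jl + d_j g_il - d_l g_ij): [ss,s] = E_s/2 = -25/9, [ss,t] = F_s - E_t/2 = 10, [st,s] = E_t/2 = 0, [st,t] = G_s/2 = 0, [tt,s] = F_t - G_s/2 = -5, [tt,t] = G_t/2 = 18
Gamma^s_ij = (G*[ij,s] - F*[ij,t])/(EG - F^2), Gamma^t_ij = (E*[ij,t] - F*[ij,s])/(EG - F^2)
Gamma_sss = -20/77, Gamma_sst = 0, Gamma_stt = -36/77, Gamma_tss = 72/77, Gamma_tst = 0, Gamma_ttt = 648/385
X = (3/2, 2), Y = (-5/12, -19/8) at the point


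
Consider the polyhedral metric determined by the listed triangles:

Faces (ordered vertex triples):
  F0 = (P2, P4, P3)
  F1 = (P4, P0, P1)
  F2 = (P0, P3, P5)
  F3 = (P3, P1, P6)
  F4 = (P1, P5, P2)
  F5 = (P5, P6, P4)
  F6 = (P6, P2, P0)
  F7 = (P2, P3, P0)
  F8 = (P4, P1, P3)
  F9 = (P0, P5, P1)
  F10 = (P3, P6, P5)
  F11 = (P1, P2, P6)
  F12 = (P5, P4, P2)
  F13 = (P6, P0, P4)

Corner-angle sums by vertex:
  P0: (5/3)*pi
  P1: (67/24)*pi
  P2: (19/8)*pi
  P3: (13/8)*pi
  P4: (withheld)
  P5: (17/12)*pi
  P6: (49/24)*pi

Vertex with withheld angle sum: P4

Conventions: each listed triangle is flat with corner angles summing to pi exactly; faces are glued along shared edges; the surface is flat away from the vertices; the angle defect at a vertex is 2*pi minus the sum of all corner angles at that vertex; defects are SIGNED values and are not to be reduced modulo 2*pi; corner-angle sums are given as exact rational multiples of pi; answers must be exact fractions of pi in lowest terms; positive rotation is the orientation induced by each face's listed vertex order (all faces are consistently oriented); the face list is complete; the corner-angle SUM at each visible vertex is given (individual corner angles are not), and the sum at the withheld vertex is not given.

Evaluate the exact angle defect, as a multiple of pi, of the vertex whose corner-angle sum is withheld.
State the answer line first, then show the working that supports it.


Answer: defect(P4) = -pi/12

V = 7, E = 21, F = 14; chi = V - E + F = 0
Gauss-Bonnet: total defect = 2*pi*chi = 0; visible defects sum to pi/12


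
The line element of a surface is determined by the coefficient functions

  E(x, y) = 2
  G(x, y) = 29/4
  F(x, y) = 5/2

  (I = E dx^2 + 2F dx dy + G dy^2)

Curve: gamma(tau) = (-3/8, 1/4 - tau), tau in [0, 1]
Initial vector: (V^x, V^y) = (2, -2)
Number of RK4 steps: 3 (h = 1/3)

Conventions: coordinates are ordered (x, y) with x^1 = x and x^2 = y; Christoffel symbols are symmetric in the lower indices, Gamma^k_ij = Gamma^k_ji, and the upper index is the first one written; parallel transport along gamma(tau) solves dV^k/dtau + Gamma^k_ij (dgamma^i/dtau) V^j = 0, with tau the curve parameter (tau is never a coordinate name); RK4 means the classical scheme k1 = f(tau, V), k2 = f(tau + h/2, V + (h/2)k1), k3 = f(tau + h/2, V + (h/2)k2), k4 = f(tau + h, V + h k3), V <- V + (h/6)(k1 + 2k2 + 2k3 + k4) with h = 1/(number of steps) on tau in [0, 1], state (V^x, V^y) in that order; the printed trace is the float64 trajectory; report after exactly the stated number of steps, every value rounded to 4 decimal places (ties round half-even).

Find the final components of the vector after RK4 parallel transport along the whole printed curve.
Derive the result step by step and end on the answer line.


gamma'(tau) = (0, -1); f(tau, V)^k = -Gamma^k_ij(gamma(tau)) gamma'^i(tau) V^j; h = 1/3; intermediate values shown to 6 dp
curve data and Christoffel symbols at the stage parameters:
  tau = 0.000000: gamma = (-0.375000, 0.250000), gamma' = (0.000000, -1.000000); Gamma_xxx = 0.000000, Gamma_xxy = 0.000000, Gamma_xyy = 0.000000, Gamma_yxx = 0.000000, Gamma_yxy = 0.000000, Gamma_yyy = 0.000000
  tau = 0.166667: gamma = (-0.375000, 0.083333), gamma' = (0.000000, -1.000000); Gamma_xxx = 0.000000, Gamma_xxy = 0.000000, Gamma_xyy = 0.000000, Gamma_yxx = 0.000000, Gamma_yxy = 0.000000, Gamma_yyy = 0.000000
  tau = 0.333333: gamma = (-0.375000, -0.083333), gamma' = (0.000000, -1.000000); Gamma_xxx = 0.000000, Gamma_xxy = 0.000000, Gamma_xyy = 0.000000, Gamma_yxx = 0.000000, Gamma_yxy = 0.000000, Gamma_yyy = 0.000000
  tau = 0.500000: gamma = (-0.375000, -0.250000), gamma' = (0.000000, -1.000000); Gamma_xxx = 0.000000, Gamma_xxy = 0.000000, Gamma_xyy = 0.000000, Gamma_yxx = 0.000000, Gamma_yxy = 0.000000, Gamma_yyy = 0.000000
  tau = 0.666667: gamma = (-0.375000, -0.416667), gamma' = (0.000000, -1.000000); Gamma_xxx = 0.000000, Gamma_xxy = 0.000000, Gamma_xyy = 0.000000, Gamma_yxx = 0.000000, Gamma_yxy = 0.000000, Gamma_yyy = 0.000000
  tau = 0.833333: gamma = (-0.375000, -0.583333), gamma' = (0.000000, -1.000000); Gamma_xxx = 0.000000, Gamma_xxy = 0.000000, Gamma_xyy = 0.000000, Gamma_yxx = 0.000000, Gamma_yxy = 0.000000, Gamma_yyy = 0.000000
  tau = 1.000000: gamma = (-0.375000, -0.750000), gamma' = (0.000000, -1.000000); Gamma_xxx = 0.000000, Gamma_xxy = 0.000000, Gamma_xyy = 0.000000, Gamma_yxx = 0.000000, Gamma_yxy = 0.000000, Gamma_yyy = 0.000000
step 0: V^x = 2.0000, V^y = -2.0000
step 1: k1 = (0.000000, 0.000000), k2 = (0.000000, 0.000000), k3 = (0.000000, 0.000000), k4 = (0.000000, 0.000000); V <- V + (h/6)(k1 + 2k2 + 2k3 + k4): V^x = 2.0000, V^y = -2.0000
step 2: k1 = (0.000000, 0.000000), k2 = (0.000000, 0.000000), k3 = (0.000000, 0.000000), k4 = (0.000000, 0.000000); V <- V + (h/6)(k1 + 2k2 + 2k3 + k4): V^x = 2.0000, V^y = -2.0000
step 3: k1 = (0.000000, 0.000000), k2 = (0.000000, 0.000000), k3 = (0.000000, 0.000000), k4 = (0.000000, 0.000000); V <- V + (h/6)(k1 + 2k2 + 2k3 + k4): V^x = 2.0000, V^y = -2.0000

Answer: V^x = 2.0000, V^y = -2.0000


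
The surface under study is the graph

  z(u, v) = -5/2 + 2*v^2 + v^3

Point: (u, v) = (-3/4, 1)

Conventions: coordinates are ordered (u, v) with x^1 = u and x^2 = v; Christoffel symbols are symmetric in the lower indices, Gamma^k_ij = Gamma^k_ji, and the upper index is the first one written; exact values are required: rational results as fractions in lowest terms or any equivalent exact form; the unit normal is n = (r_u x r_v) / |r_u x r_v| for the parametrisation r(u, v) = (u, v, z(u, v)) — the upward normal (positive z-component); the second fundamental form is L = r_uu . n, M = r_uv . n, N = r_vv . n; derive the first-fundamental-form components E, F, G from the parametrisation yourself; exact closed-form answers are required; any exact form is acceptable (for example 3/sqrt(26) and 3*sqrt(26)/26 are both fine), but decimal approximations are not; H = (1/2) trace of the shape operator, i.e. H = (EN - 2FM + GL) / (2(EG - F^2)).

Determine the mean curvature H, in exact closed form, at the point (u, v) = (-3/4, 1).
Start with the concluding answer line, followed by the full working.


Answer: H = sqrt(2)/100

z_u = 0, z_v = 7, z_uu = 0, z_uv = 0, z_vv = 10
E = 1, F = 0, G = 50; answer radicand W^2 = 50
unnormalised second-form numerators: l = 0, m = 0, n = 10; L = l/sqrt(50), and similarly M = m/sqrt(W^2), N = n/sqrt(W^2)
H = (E*n - 2*F*m + G*l) / (2*(EG - F^2)*sqrt(W^2)); E*n - 2*F*m + G*l = 10, EG - F^2 = 50, so H = (1/10)/sqrt(50)
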